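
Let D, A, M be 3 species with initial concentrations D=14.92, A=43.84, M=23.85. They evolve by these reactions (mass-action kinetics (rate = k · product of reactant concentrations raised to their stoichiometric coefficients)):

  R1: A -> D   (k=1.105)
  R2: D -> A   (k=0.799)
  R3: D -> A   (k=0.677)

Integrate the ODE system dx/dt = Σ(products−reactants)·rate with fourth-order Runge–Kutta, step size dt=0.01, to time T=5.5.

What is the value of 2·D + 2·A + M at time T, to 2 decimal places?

Value at T = 141.37

Check how each reaction changes W = 2·D + 2·A + M (weight of products minus weight of reactants):
R1: A -> D: (2·1) − (2·1) = 2 − 2 = 0
R2: D -> A: (2·1) − (2·1) = 2 − 2 = 0
R3: D -> A: (2·1) − (2·1) = 2 − 2 = 0
Every reaction leaves W unchanged, so W is conserved and no simulation is needed: W(T) = W(0) = 2·14.92 + 2·43.84 + 23.85 = 141.37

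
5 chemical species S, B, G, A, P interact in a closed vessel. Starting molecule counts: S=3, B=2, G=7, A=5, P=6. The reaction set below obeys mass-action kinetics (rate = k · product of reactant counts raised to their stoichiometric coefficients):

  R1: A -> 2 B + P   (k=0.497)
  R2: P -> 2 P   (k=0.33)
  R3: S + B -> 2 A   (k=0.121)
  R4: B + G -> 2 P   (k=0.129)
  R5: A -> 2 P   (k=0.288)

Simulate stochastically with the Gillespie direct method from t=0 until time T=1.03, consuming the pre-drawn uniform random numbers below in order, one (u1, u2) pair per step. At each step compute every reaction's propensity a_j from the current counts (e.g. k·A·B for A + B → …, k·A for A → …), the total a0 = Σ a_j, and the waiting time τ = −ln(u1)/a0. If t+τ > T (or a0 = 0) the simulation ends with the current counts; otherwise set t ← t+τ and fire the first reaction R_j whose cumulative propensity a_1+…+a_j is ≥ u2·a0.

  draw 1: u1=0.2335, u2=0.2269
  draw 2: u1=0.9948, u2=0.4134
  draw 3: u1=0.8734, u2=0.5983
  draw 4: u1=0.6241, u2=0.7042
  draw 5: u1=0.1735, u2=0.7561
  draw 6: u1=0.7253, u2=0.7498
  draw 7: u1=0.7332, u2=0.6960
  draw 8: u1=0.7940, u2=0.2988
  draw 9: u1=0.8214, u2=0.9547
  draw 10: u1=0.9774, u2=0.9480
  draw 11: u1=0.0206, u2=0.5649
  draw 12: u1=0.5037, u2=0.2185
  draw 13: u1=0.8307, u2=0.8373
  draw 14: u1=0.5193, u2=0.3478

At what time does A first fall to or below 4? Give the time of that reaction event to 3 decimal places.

t=0.000: S=3 B=2 G=7 A=5 P=6
Draw 1: a1=2.485, a2=1.980, a3=0.726, a4=1.806, a5=1.440, a0=8.437; τ=−ln(0.2335)/8.437=0.172 → t=0.172; u2·a0=0.2269·8.437=1.914 ≤ a1=2.485 → R1 fires; S=3 B=4 G=7 A=4 P=7
Draw 2: a1=1.988, a2=2.310, a3=1.452, a4=3.612, a5=1.152, a0=10.514; τ=−ln(0.9948)/10.514=0.000 → t=0.173; u2·a0=0.4134·10.514=4.346; a1+a2=4.298 < 4.346 ≤ a1+…+a3=5.750 → R3 fires; S=2 B=3 G=7 A=6 P=7
Draw 3: a1=2.982, a2=2.310, a3=0.726, a4=2.709, a5=1.728, a0=10.455; τ=−ln(0.8734)/10.455=0.013 → t=0.186; u2·a0=0.5983·10.455=6.255; a1+…+a3=6.018 < 6.255 ≤ a1+…+a4=8.727 → R4 fires; S=2 B=2 G=6 A=6 P=9
Draw 4: a1=2.982, a2=2.970, a3=0.484, a4=1.548, a5=1.728, a0=9.712; τ=−ln(0.6241)/9.712=0.049 → t=0.234; u2·a0=0.7042·9.712=6.839; a1+…+a3=6.436 < 6.839 ≤ a1+…+a4=7.984 → R4 fires; S=2 B=1 G=5 A=6 P=11
Draw 5: a1=2.982, a2=3.630, a3=0.242, a4=0.645, a5=1.728, a0=9.227; τ=−ln(0.1735)/9.227=0.190 → t=0.424; u2·a0=0.7561·9.227=6.977; a1+…+a3=6.854 < 6.977 ≤ a1+…+a4=7.499 → R4 fires; S=2 B=0 G=4 A=6 P=13
Draw 6: a1=2.982, a2=4.290, a3=0.000, a4=0.000, a5=1.728, a0=9.000; τ=−ln(0.7253)/9.000=0.036 → t=0.460; u2·a0=0.7498·9.000=6.748; a1=2.982 < 6.748 ≤ a1+a2=7.272 → R2 fires; S=2 B=0 G=4 A=6 P=14
Draw 7: a1=2.982, a2=4.620, a3=0.000, a4=0.000, a5=1.728, a0=9.330; τ=−ln(0.7332)/9.330=0.033 → t=0.493; u2·a0=0.6960·9.330=6.494; a1=2.982 < 6.494 ≤ a1+a2=7.602 → R2 fires; S=2 B=0 G=4 A=6 P=15
Draw 8: a1=2.982, a2=4.950, a3=0.000, a4=0.000, a5=1.728, a0=9.660; τ=−ln(0.7940)/9.660=0.024 → t=0.517; u2·a0=0.2988·9.660=2.886 ≤ a1=2.982 → R1 fires; S=2 B=2 G=4 A=5 P=16
Draw 9: a1=2.485, a2=5.280, a3=0.484, a4=1.032, a5=1.440, a0=10.721; τ=−ln(0.8214)/10.721=0.018 → t=0.535; u2·a0=0.9547·10.721=10.235; a1+…+a4=9.281 < 10.235 ≤ a1+…+a5=10.721 → R5 fires; S=2 B=2 G=4 A=4 P=18
Draw 10: a1=1.988, a2=5.940, a3=0.484, a4=1.032, a5=1.152, a0=10.596; τ=−ln(0.9774)/10.596=0.002 → t=0.538; u2·a0=0.9480·10.596=10.045; a1+…+a4=9.444 < 10.045 ≤ a1+…+a5=10.596 → R5 fires; S=2 B=2 G=4 A=3 P=20
Draw 11: a1=1.491, a2=6.600, a3=0.484, a4=1.032, a5=0.864, a0=10.471; τ=−ln(0.0206)/10.471=0.371 → t=0.908; u2·a0=0.5649·10.471=5.915; a1=1.491 < 5.915 ≤ a1+a2=8.091 → R2 fires; S=2 B=2 G=4 A=3 P=21
Draw 12: a1=1.491, a2=6.930, a3=0.484, a4=1.032, a5=0.864, a0=10.801; τ=−ln(0.5037)/10.801=0.063 → t=0.972; u2·a0=0.2185·10.801=2.360; a1=1.491 < 2.360 ≤ a1+a2=8.421 → R2 fires; S=2 B=2 G=4 A=3 P=22
Draw 13: a1=1.491, a2=7.260, a3=0.484, a4=1.032, a5=0.864, a0=11.131; τ=−ln(0.8307)/11.131=0.017 → t=0.988; u2·a0=0.8373·11.131=9.320; a1+…+a3=9.235 < 9.320 ≤ a1+…+a4=10.267 → R4 fires; S=2 B=1 G=3 A=3 P=24
Draw 14: a1=1.491, a2=7.920, a3=0.242, a4=0.387, a5=0.864, a0=10.904; τ=−ln(0.5193)/10.904=0.060 → t=1.049 > T=1.03: stop.
A first becomes ≤ 4 when it reaches 4 at the event at t=0.172.

Threshold first reached at t = 0.172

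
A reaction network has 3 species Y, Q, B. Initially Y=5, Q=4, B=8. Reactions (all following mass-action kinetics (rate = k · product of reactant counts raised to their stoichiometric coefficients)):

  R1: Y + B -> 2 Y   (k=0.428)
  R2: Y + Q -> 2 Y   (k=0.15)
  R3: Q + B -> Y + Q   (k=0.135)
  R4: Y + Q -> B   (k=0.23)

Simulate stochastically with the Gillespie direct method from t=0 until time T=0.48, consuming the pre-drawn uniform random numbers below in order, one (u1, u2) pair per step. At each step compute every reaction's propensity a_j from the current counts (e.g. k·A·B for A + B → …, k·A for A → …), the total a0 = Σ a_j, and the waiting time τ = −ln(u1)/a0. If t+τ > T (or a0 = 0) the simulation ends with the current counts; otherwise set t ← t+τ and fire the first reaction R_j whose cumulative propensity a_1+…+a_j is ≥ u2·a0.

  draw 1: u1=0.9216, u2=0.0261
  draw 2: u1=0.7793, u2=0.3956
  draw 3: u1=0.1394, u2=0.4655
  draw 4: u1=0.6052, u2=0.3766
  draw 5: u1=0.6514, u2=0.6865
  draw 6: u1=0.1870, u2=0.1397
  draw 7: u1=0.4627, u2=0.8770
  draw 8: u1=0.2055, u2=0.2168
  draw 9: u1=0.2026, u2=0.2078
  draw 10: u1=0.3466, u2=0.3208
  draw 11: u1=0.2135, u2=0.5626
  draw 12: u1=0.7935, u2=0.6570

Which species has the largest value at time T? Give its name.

t=0.000: Y=5 Q=4 B=8
Draw 1: a1=17.120, a2=3.000, a3=4.320, a4=4.600, a0=29.040; τ=−ln(0.9216)/29.040=0.003 → t=0.003; u2·a0=0.0261·29.040=0.758 ≤ a1=17.120 → R1 fires; Y=6 Q=4 B=7
Draw 2: a1=17.976, a2=3.600, a3=3.780, a4=5.520, a0=30.876; τ=−ln(0.7793)/30.876=0.008 → t=0.011; u2·a0=0.3956·30.876=12.215 ≤ a1=17.976 → R1 fires; Y=7 Q=4 B=6
Draw 3: a1=17.976, a2=4.200, a3=3.240, a4=6.440, a0=31.856; τ=−ln(0.1394)/31.856=0.062 → t=0.073; u2·a0=0.4655·31.856=14.829 ≤ a1=17.976 → R1 fires; Y=8 Q=4 B=5
Draw 4: a1=17.120, a2=4.800, a3=2.700, a4=7.360, a0=31.980; τ=−ln(0.6052)/31.980=0.016 → t=0.088; u2·a0=0.3766·31.980=12.044 ≤ a1=17.120 → R1 fires; Y=9 Q=4 B=4
Draw 5: a1=15.408, a2=5.400, a3=2.160, a4=8.280, a0=31.248; τ=−ln(0.6514)/31.248=0.014 → t=0.102; u2·a0=0.6865·31.248=21.452; a1+a2=20.808 < 21.452 ≤ a1+…+a3=22.968 → R3 fires; Y=10 Q=4 B=3
Draw 6: a1=12.840, a2=6.000, a3=1.620, a4=9.200, a0=29.660; τ=−ln(0.1870)/29.660=0.057 → t=0.159; u2·a0=0.1397·29.660=4.144 ≤ a1=12.840 → R1 fires; Y=11 Q=4 B=2
Draw 7: a1=9.416, a2=6.600, a3=1.080, a4=10.120, a0=27.216; τ=−ln(0.4627)/27.216=0.028 → t=0.187; u2·a0=0.8770·27.216=23.868; a1+…+a3=17.096 < 23.868 ≤ a1+…+a4=27.216 → R4 fires; Y=10 Q=3 B=3
Draw 8: a1=12.840, a2=4.500, a3=1.215, a4=6.900, a0=25.455; τ=−ln(0.2055)/25.455=0.062 → t=0.249; u2·a0=0.2168·25.455=5.519 ≤ a1=12.840 → R1 fires; Y=11 Q=3 B=2
Draw 9: a1=9.416, a2=4.950, a3=0.810, a4=7.590, a0=22.766; τ=−ln(0.2026)/22.766=0.070 → t=0.319; u2·a0=0.2078·22.766=4.731 ≤ a1=9.416 → R1 fires; Y=12 Q=3 B=1
Draw 10: a1=5.136, a2=5.400, a3=0.405, a4=8.280, a0=19.221; τ=−ln(0.3466)/19.221=0.055 → t=0.374; u2·a0=0.3208·19.221=6.166; a1=5.136 < 6.166 ≤ a1+a2=10.536 → R2 fires; Y=13 Q=2 B=1
Draw 11: a1=5.564, a2=3.900, a3=0.270, a4=5.980, a0=15.714; τ=−ln(0.2135)/15.714=0.098 → t=0.473; u2·a0=0.5626·15.714=8.841; a1=5.564 < 8.841 ≤ a1+a2=9.464 → R2 fires; Y=14 Q=1 B=1
Draw 12: a1=5.992, a2=2.100, a3=0.135, a4=3.220, a0=11.447; τ=−ln(0.7935)/11.447=0.020 → t=0.493 > T=0.48: stop.
At T=0.48: Y=14 Q=1 B=1; the largest is Y.

Dominant species at T: Y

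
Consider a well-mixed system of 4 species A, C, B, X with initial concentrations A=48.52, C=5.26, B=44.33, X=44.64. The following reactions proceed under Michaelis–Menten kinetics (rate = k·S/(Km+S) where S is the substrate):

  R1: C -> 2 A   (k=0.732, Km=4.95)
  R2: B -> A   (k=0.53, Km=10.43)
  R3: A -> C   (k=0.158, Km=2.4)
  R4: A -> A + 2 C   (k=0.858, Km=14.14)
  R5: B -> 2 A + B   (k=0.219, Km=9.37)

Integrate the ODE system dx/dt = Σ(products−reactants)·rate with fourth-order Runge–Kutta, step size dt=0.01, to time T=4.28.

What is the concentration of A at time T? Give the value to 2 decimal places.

A at T = 55.00

RK4 with dt=0.01: 428 steps to T=4.28. Trajectory (selected grid times):
t=0.00: A=48.52 C=5.26 B=44.33 X=44.64
t=0.48: A=49.20 C=5.79 B=44.12 X=44.64
t=0.95: A=49.88 C=6.30 B=43.92 X=44.64
t=1.43: A=50.58 C=6.81 B=43.72 X=44.64
t=1.90: A=51.29 C=7.31 B=43.52 X=44.64
t=2.38: A=52.02 C=7.82 B=43.31 X=44.64
t=2.85: A=52.74 C=8.31 B=43.11 X=44.64
t=3.33: A=53.49 C=8.81 B=42.91 X=44.64
t=3.80: A=54.23 C=9.30 B=42.71 X=44.64
t=4.28: A=55.00 C=9.79 B=42.50 X=44.64
Read off A at T=4.28: 55.00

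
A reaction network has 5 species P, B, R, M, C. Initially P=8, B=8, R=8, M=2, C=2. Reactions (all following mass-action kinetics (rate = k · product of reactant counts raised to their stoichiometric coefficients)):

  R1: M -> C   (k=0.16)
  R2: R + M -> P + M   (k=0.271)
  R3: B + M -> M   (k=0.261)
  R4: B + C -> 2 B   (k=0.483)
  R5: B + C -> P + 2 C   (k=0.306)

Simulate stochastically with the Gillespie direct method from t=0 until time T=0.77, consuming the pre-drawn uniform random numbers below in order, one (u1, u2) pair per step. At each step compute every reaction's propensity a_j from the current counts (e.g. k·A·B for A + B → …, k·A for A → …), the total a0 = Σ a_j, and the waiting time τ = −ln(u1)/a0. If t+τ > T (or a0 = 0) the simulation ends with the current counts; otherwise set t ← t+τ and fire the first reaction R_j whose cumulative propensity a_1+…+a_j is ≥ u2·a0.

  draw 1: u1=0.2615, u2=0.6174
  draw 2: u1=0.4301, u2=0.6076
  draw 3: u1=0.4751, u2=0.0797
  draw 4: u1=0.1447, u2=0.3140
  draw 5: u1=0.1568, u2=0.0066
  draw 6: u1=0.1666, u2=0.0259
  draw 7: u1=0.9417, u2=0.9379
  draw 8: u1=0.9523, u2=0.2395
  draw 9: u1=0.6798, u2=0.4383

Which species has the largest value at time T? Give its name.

Dominant species at T: P

t=0.000: P=8 B=8 R=8 M=2 C=2
Draw 1: a1=0.320, a2=4.336, a3=4.176, a4=7.728, a5=4.896, a0=21.456; τ=−ln(0.2615)/21.456=0.063 → t=0.063; u2·a0=0.6174·21.456=13.247; a1+…+a3=8.832 < 13.247 ≤ a1+…+a4=16.560 → R4 fires; P=8 B=9 R=8 M=2 C=1
Draw 2: a1=0.320, a2=4.336, a3=4.698, a4=4.347, a5=2.754, a0=16.455; τ=−ln(0.4301)/16.455=0.051 → t=0.114; u2·a0=0.6076·16.455=9.998; a1+…+a3=9.354 < 9.998 ≤ a1+…+a4=13.701 → R4 fires; P=8 B=10 R=8 M=2 C=0
Draw 3: a1=0.320, a2=4.336, a3=5.220, a4=0.000, a5=0.000, a0=9.876; τ=−ln(0.4751)/9.876=0.075 → t=0.189; u2·a0=0.0797·9.876=0.787; a1=0.320 < 0.787 ≤ a1+a2=4.656 → R2 fires; P=9 B=10 R=7 M=2 C=0
Draw 4: a1=0.320, a2=3.794, a3=5.220, a4=0.000, a5=0.000, a0=9.334; τ=−ln(0.1447)/9.334=0.207 → t=0.396; u2·a0=0.3140·9.334=2.931; a1=0.320 < 2.931 ≤ a1+a2=4.114 → R2 fires; P=10 B=10 R=6 M=2 C=0
Draw 5: a1=0.320, a2=3.252, a3=5.220, a4=0.000, a5=0.000, a0=8.792; τ=−ln(0.1568)/8.792=0.211 → t=0.607; u2·a0=0.0066·8.792=0.058 ≤ a1=0.320 → R1 fires; P=10 B=10 R=6 M=1 C=1
Draw 6: a1=0.160, a2=1.626, a3=2.610, a4=4.830, a5=3.060, a0=12.286; τ=−ln(0.1666)/12.286=0.146 → t=0.753; u2·a0=0.0259·12.286=0.318; a1=0.160 < 0.318 ≤ a1+a2=1.786 → R2 fires; P=11 B=10 R=5 M=1 C=1
Draw 7: a1=0.160, a2=1.355, a3=2.610, a4=4.830, a5=3.060, a0=12.015; τ=−ln(0.9417)/12.015=0.005 → t=0.758; u2·a0=0.9379·12.015=11.269; a1+…+a4=8.955 < 11.269 ≤ a1+…+a5=12.015 → R5 fires; P=12 B=9 R=5 M=1 C=2
Draw 8: a1=0.160, a2=1.355, a3=2.349, a4=8.694, a5=5.508, a0=18.066; τ=−ln(0.9523)/18.066=0.003 → t=0.761; u2·a0=0.2395·18.066=4.327; a1+…+a3=3.864 < 4.327 ≤ a1+…+a4=12.558 → R4 fires; P=12 B=10 R=5 M=1 C=1
Draw 9: a1=0.160, a2=1.355, a3=2.610, a4=4.830, a5=3.060, a0=12.015; τ=−ln(0.6798)/12.015=0.032 → t=0.793 > T=0.77: stop.
At T=0.77: P=12 B=10 R=5 M=1 C=1; the largest is P.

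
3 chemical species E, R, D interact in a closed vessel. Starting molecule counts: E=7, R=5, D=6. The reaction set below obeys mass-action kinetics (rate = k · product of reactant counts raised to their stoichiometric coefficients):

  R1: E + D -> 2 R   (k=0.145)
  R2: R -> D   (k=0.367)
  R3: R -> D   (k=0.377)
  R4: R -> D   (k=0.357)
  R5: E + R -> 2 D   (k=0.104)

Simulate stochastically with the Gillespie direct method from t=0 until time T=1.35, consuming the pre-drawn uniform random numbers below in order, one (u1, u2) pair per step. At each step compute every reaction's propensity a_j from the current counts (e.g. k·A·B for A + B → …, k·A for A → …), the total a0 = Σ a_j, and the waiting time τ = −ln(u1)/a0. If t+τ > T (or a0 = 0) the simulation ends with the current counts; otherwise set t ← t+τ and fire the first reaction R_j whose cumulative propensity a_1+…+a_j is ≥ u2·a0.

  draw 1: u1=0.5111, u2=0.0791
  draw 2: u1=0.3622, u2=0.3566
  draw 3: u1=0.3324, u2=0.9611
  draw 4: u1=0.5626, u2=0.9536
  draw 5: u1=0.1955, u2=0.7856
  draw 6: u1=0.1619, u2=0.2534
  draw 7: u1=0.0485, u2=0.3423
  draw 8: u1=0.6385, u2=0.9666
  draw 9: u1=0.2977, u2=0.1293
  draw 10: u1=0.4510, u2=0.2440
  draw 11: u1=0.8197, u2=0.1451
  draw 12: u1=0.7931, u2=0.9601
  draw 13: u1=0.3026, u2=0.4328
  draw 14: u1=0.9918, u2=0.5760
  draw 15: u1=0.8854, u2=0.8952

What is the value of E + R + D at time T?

Value at T = 18

Check how each reaction changes W = E + R + D (weight of products minus weight of reactants):
R1: E + D -> 2 R: (1·2) − (1·1 + 1·1) = 2 − 2 = 0
R2: R -> D: (1·1) − (1·1) = 1 − 1 = 0
R3: R -> D: (1·1) − (1·1) = 1 − 1 = 0
R4: R -> D: (1·1) − (1·1) = 1 − 1 = 0
R5: E + R -> 2 D: (1·2) − (1·1 + 1·1) = 2 − 2 = 0
Every reaction leaves W unchanged, so W is conserved and no simulation is needed: W(T) = W(0) = 7 + 5 + 6 = 18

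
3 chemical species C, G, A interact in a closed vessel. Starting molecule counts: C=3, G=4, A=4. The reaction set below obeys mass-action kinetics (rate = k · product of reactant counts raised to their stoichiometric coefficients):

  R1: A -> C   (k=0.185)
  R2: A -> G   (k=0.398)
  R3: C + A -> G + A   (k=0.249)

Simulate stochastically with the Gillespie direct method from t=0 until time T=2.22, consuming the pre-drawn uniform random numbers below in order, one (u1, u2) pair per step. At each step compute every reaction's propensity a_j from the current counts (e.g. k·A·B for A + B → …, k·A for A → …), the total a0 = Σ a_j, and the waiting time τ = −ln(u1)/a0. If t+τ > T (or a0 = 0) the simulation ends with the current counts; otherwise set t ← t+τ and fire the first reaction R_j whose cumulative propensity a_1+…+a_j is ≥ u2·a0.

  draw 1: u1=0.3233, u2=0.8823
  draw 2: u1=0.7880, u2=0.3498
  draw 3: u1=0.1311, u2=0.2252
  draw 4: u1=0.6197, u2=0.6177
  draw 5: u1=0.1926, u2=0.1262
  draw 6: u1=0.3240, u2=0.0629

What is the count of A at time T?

A at T = 1

t=0.000: C=3 G=4 A=4
Draw 1: a1=0.740, a2=1.592, a3=2.988, a0=5.320; τ=−ln(0.3233)/5.320=0.212 → t=0.212; u2·a0=0.8823·5.320=4.694; a1+a2=2.332 < 4.694 ≤ a1+…+a3=5.320 → R3 fires; C=2 G=5 A=4
Draw 2: a1=0.740, a2=1.592, a3=1.992, a0=4.324; τ=−ln(0.7880)/4.324=0.055 → t=0.267; u2·a0=0.3498·4.324=1.513; a1=0.740 < 1.513 ≤ a1+a2=2.332 → R2 fires; C=2 G=6 A=3
Draw 3: a1=0.555, a2=1.194, a3=1.494, a0=3.243; τ=−ln(0.1311)/3.243=0.627 → t=0.894; u2·a0=0.2252·3.243=0.730; a1=0.555 < 0.730 ≤ a1+a2=1.749 → R2 fires; C=2 G=7 A=2
Draw 4: a1=0.370, a2=0.796, a3=0.996, a0=2.162; τ=−ln(0.6197)/2.162=0.221 → t=1.115; u2·a0=0.6177·2.162=1.335; a1+a2=1.166 < 1.335 ≤ a1+…+a3=2.162 → R3 fires; C=1 G=8 A=2
Draw 5: a1=0.370, a2=0.796, a3=0.498, a0=1.664; τ=−ln(0.1926)/1.664=0.990 → t=2.105; u2·a0=0.1262·1.664=0.210 ≤ a1=0.370 → R1 fires; C=2 G=8 A=1
Draw 6: a1=0.185, a2=0.398, a3=0.498, a0=1.081; τ=−ln(0.3240)/1.081=1.043 → t=3.148 > T=2.22: stop.
Read off A at T=2.22: 1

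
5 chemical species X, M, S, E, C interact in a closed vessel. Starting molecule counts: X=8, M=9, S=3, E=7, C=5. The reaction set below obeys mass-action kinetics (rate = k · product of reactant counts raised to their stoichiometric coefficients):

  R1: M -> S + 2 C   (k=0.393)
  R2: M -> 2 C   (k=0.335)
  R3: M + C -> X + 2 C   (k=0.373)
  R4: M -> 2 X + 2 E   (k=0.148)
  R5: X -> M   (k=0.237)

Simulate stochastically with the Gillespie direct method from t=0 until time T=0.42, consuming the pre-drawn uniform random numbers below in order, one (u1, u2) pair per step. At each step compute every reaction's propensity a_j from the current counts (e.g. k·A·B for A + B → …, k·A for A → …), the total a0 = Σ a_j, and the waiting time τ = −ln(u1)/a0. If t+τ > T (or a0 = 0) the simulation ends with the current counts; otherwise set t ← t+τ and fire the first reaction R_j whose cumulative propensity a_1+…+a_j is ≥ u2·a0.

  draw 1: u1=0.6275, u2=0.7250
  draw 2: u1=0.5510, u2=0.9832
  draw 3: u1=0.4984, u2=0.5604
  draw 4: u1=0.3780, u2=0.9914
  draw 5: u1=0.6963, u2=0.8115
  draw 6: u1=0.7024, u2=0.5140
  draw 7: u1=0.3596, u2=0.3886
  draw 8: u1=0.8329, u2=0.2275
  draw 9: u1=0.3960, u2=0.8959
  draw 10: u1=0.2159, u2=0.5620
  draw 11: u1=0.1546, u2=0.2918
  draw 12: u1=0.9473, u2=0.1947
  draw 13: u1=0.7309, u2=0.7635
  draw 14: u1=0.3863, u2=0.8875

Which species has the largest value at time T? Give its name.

t=0.000: X=8 M=9 S=3 E=7 C=5
Draw 1: a1=3.537, a2=3.015, a3=16.785, a4=1.332, a5=1.896, a0=26.565; τ=−ln(0.6275)/26.565=0.018 → t=0.018; u2·a0=0.7250·26.565=19.260; a1+a2=6.552 < 19.260 ≤ a1+…+a3=23.337 → R3 fires; X=9 M=8 S=3 E=7 C=6
Draw 2: a1=3.144, a2=2.680, a3=17.904, a4=1.184, a5=2.133, a0=27.045; τ=−ln(0.5510)/27.045=0.022 → t=0.040; u2·a0=0.9832·27.045=26.591; a1+…+a4=24.912 < 26.591 ≤ a1+…+a5=27.045 → R5 fires; X=8 M=9 S=3 E=7 C=6
Draw 3: a1=3.537, a2=3.015, a3=20.142, a4=1.332, a5=1.896, a0=29.922; τ=−ln(0.4984)/29.922=0.023 → t=0.063; u2·a0=0.5604·29.922=16.768; a1+a2=6.552 < 16.768 ≤ a1+…+a3=26.694 → R3 fires; X=9 M=8 S=3 E=7 C=7
Draw 4: a1=3.144, a2=2.680, a3=20.888, a4=1.184, a5=2.133, a0=30.029; τ=−ln(0.3780)/30.029=0.032 → t=0.095; u2·a0=0.9914·30.029=29.771; a1+…+a4=27.896 < 29.771 ≤ a1+…+a5=30.029 → R5 fires; X=8 M=9 S=3 E=7 C=7
Draw 5: a1=3.537, a2=3.015, a3=23.499, a4=1.332, a5=1.896, a0=33.279; τ=−ln(0.6963)/33.279=0.011 → t=0.106; u2·a0=0.8115·33.279=27.006; a1+a2=6.552 < 27.006 ≤ a1+…+a3=30.051 → R3 fires; X=9 M=8 S=3 E=7 C=8
Draw 6: a1=3.144, a2=2.680, a3=23.872, a4=1.184, a5=2.133, a0=33.013; τ=−ln(0.7024)/33.013=0.011 → t=0.117; u2·a0=0.5140·33.013=16.969; a1+a2=5.824 < 16.969 ≤ a1+…+a3=29.696 → R3 fires; X=10 M=7 S=3 E=7 C=9
Draw 7: a1=2.751, a2=2.345, a3=23.499, a4=1.036, a5=2.370, a0=32.001; τ=−ln(0.3596)/32.001=0.032 → t=0.149; u2·a0=0.3886·32.001=12.436; a1+a2=5.096 < 12.436 ≤ a1+…+a3=28.595 → R3 fires; X=11 M=6 S=3 E=7 C=10
Draw 8: a1=2.358, a2=2.010, a3=22.380, a4=0.888, a5=2.607, a0=30.243; τ=−ln(0.8329)/30.243=0.006 → t=0.155; u2·a0=0.2275·30.243=6.880; a1+a2=4.368 < 6.880 ≤ a1+…+a3=26.748 → R3 fires; X=12 M=5 S=3 E=7 C=11
Draw 9: a1=1.965, a2=1.675, a3=20.515, a4=0.740, a5=2.844, a0=27.739; τ=−ln(0.3960)/27.739=0.033 → t=0.188; u2·a0=0.8959·27.739=24.851; a1+…+a3=24.155 < 24.851 ≤ a1+…+a4=24.895 → R4 fires; X=14 M=4 S=3 E=9 C=11
Draw 10: a1=1.572, a2=1.340, a3=16.412, a4=0.592, a5=3.318, a0=23.234; τ=−ln(0.2159)/23.234=0.066 → t=0.254; u2·a0=0.5620·23.234=13.058; a1+a2=2.912 < 13.058 ≤ a1+…+a3=19.324 → R3 fires; X=15 M=3 S=3 E=9 C=12
Draw 11: a1=1.179, a2=1.005, a3=13.428, a4=0.444, a5=3.555, a0=19.611; τ=−ln(0.1546)/19.611=0.095 → t=0.349; u2·a0=0.2918·19.611=5.722; a1+a2=2.184 < 5.722 ≤ a1+…+a3=15.612 → R3 fires; X=16 M=2 S=3 E=9 C=13
Draw 12: a1=0.786, a2=0.670, a3=9.698, a4=0.296, a5=3.792, a0=15.242; τ=−ln(0.9473)/15.242=0.004 → t=0.353; u2·a0=0.1947·15.242=2.968; a1+a2=1.456 < 2.968 ≤ a1+…+a3=11.154 → R3 fires; X=17 M=1 S=3 E=9 C=14
Draw 13: a1=0.393, a2=0.335, a3=5.222, a4=0.148, a5=4.029, a0=10.127; τ=−ln(0.7309)/10.127=0.031 → t=0.384; u2·a0=0.7635·10.127=7.732; a1+…+a4=6.098 < 7.732 ≤ a1+…+a5=10.127 → R5 fires; X=16 M=2 S=3 E=9 C=14
Draw 14: a1=0.786, a2=0.670, a3=10.444, a4=0.296, a5=3.792, a0=15.988; τ=−ln(0.3863)/15.988=0.059 → t=0.443 > T=0.42: stop.
At T=0.42: X=16 M=2 S=3 E=9 C=14; the largest is X.

Dominant species at T: X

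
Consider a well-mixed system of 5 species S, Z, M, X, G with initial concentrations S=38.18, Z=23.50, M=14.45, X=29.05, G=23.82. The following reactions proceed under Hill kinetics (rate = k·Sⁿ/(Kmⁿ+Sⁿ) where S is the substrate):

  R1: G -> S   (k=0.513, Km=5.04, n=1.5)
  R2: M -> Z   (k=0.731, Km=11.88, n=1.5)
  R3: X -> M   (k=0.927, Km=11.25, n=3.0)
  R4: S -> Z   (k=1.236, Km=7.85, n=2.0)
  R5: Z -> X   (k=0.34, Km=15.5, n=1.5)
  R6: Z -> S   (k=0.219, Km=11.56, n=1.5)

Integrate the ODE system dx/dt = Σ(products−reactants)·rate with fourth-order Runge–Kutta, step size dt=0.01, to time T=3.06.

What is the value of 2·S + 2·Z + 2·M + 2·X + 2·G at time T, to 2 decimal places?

Check how each reaction changes W = 2·S + 2·Z + 2·M + 2·X + 2·G (weight of products minus weight of reactants):
R1: G -> S: (2·1) − (2·1) = 2 − 2 = 0
R2: M -> Z: (2·1) − (2·1) = 2 − 2 = 0
R3: X -> M: (2·1) − (2·1) = 2 − 2 = 0
R4: S -> Z: (2·1) − (2·1) = 2 − 2 = 0
R5: Z -> X: (2·1) − (2·1) = 2 − 2 = 0
R6: Z -> S: (2·1) − (2·1) = 2 − 2 = 0
Every reaction leaves W unchanged, so W is conserved and no simulation is needed: W(T) = W(0) = 2·38.18 + 2·23.50 + 2·14.45 + 2·29.05 + 2·23.82 = 258.00

Value at T = 258.00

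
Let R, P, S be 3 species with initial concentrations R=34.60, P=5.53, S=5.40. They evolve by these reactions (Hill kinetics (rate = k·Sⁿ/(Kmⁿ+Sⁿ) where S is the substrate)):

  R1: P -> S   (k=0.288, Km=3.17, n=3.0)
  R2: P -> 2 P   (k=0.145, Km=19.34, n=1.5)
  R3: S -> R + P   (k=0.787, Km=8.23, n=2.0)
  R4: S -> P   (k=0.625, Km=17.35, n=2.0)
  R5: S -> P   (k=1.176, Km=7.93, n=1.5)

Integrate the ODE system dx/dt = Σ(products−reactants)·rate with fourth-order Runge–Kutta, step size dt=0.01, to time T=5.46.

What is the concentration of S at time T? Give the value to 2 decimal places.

RK4 with dt=0.01: 546 steps to T=5.46. Trajectory (selected grid times):
t=0.00: R=34.60 P=5.53 S=5.40
t=0.61: R=34.74 P=5.82 S=5.13
t=1.21: R=34.87 P=6.07 S=4.88
t=1.82: R=34.99 P=6.30 S=4.66
t=2.43: R=35.10 P=6.52 S=4.47
t=3.03: R=35.20 P=6.71 S=4.29
t=3.64: R=35.30 P=6.88 S=4.13
t=4.25: R=35.40 P=7.04 S=3.98
t=4.85: R=35.48 P=7.19 S=3.85
t=5.46: R=35.57 P=7.32 S=3.74
Read off S at T=5.46: 3.74

S at T = 3.74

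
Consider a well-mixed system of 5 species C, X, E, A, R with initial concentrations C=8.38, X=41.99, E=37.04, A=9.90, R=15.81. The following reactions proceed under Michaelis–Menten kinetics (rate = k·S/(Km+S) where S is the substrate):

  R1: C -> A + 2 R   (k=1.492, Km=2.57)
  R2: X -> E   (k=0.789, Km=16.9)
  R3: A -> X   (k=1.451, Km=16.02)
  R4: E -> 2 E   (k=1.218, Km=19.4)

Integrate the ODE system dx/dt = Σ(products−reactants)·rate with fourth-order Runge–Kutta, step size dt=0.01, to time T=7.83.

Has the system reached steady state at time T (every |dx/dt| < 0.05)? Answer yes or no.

Steady state at T: no

RK4 with dt=0.01: 783 steps to T=7.83. Trajectory (selected grid times):
t=0.00: C=8.38 X=41.99 E=37.04 A=9.90 R=15.81
t=0.87: C=7.40 X=41.99 E=38.23 A=10.39 R=17.77
t=1.74: C=6.45 X=42.00 E=39.42 A=10.83 R=19.66
t=2.61: C=5.55 X=42.03 E=40.63 A=11.23 R=21.48
t=3.48: C=4.68 X=42.06 E=41.84 A=11.56 R=23.20
t=4.35: C=3.87 X=42.11 E=43.06 A=11.84 R=24.82
t=5.22: C=3.13 X=42.16 E=44.28 A=12.05 R=26.32
t=6.09: C=2.45 X=42.21 E=45.51 A=12.18 R=27.67
t=6.96: C=1.86 X=42.27 E=46.74 A=12.22 R=28.85
t=7.83: C=1.36 X=42.32 E=47.99 A=12.18 R=29.84
Rates at T: R1=0.5172, R2=0.5638, R3=0.6266, R4=0.8674
dx/dt at T (Σ net stoichiometry × rate): C=-0.5172, X=+0.0627, E=+1.4312, A=-0.1093, R=+1.0345
Largest |dx/dt| is |+1.4312| (E) ≥ 0.05 → not steady.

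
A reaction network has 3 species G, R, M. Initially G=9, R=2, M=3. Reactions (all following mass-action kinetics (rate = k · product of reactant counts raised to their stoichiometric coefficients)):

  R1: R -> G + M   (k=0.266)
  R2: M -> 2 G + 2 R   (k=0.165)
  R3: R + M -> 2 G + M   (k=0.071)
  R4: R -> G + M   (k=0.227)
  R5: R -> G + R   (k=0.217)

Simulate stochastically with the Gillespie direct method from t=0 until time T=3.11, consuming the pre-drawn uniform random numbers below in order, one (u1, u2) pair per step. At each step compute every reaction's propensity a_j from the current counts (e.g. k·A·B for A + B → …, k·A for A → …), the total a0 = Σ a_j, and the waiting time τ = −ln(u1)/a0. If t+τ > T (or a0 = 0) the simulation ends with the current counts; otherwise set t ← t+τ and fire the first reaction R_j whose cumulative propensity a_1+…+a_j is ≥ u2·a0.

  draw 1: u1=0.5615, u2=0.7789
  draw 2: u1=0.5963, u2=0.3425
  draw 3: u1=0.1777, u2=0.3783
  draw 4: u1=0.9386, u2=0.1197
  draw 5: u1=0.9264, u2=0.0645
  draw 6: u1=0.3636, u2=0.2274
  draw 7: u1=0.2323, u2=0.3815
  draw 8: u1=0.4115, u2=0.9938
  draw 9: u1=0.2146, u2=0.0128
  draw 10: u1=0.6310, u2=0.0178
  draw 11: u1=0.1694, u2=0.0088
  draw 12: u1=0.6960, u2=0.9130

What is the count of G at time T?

t=0.000: G=9 R=2 M=3
Draw 1: a1=0.532, a2=0.495, a3=0.426, a4=0.454, a5=0.434, a0=2.341; τ=−ln(0.5615)/2.341=0.247 → t=0.247; u2·a0=0.7789·2.341=1.823; a1+…+a3=1.453 < 1.823 ≤ a1+…+a4=1.907 → R4 fires; G=10 R=1 M=4
Draw 2: a1=0.266, a2=0.660, a3=0.284, a4=0.227, a5=0.217, a0=1.654; τ=−ln(0.5963)/1.654=0.313 → t=0.559; u2·a0=0.3425·1.654=0.566; a1=0.266 < 0.566 ≤ a1+a2=0.926 → R2 fires; G=12 R=3 M=3
Draw 3: a1=0.798, a2=0.495, a3=0.639, a4=0.681, a5=0.651, a0=3.264; τ=−ln(0.1777)/3.264=0.529 → t=1.088; u2·a0=0.3783·3.264=1.235; a1=0.798 < 1.235 ≤ a1+a2=1.293 → R2 fires; G=14 R=5 M=2
Draw 4: a1=1.330, a2=0.330, a3=0.710, a4=1.135, a5=1.085, a0=4.590; τ=−ln(0.9386)/4.590=0.014 → t=1.102; u2·a0=0.1197·4.590=0.549 ≤ a1=1.330 → R1 fires; G=15 R=4 M=3
Draw 5: a1=1.064, a2=0.495, a3=0.852, a4=0.908, a5=0.868, a0=4.187; τ=−ln(0.9264)/4.187=0.018 → t=1.120; u2·a0=0.0645·4.187=0.270 ≤ a1=1.064 → R1 fires; G=16 R=3 M=4
Draw 6: a1=0.798, a2=0.660, a3=0.852, a4=0.681, a5=0.651, a0=3.642; τ=−ln(0.3636)/3.642=0.278 → t=1.398; u2·a0=0.2274·3.642=0.828; a1=0.798 < 0.828 ≤ a1+a2=1.458 → R2 fires; G=18 R=5 M=3
Draw 7: a1=1.330, a2=0.495, a3=1.065, a4=1.135, a5=1.085, a0=5.110; τ=−ln(0.2323)/5.110=0.286 → t=1.684; u2·a0=0.3815·5.110=1.949; a1+a2=1.825 < 1.949 ≤ a1+…+a3=2.890 → R3 fires; G=20 R=4 M=3
Draw 8: a1=1.064, a2=0.495, a3=0.852, a4=0.908, a5=0.868, a0=4.187; τ=−ln(0.4115)/4.187=0.212 → t=1.896; u2·a0=0.9938·4.187=4.161; a1+…+a4=3.319 < 4.161 ≤ a1+…+a5=4.187 → R5 fires; G=21 R=4 M=3
Draw 9: a1=1.064, a2=0.495, a3=0.852, a4=0.908, a5=0.868, a0=4.187; τ=−ln(0.2146)/4.187=0.368 → t=2.264; u2·a0=0.0128·4.187=0.054 ≤ a1=1.064 → R1 fires; G=22 R=3 M=4
Draw 10: a1=0.798, a2=0.660, a3=0.852, a4=0.681, a5=0.651, a0=3.642; τ=−ln(0.6310)/3.642=0.126 → t=2.390; u2·a0=0.0178·3.642=0.065 ≤ a1=0.798 → R1 fires; G=23 R=2 M=5
Draw 11: a1=0.532, a2=0.825, a3=0.710, a4=0.454, a5=0.434, a0=2.955; τ=−ln(0.1694)/2.955=0.601 → t=2.991; u2·a0=0.0088·2.955=0.026 ≤ a1=0.532 → R1 fires; G=24 R=1 M=6
Draw 12: a1=0.266, a2=0.990, a3=0.426, a4=0.227, a5=0.217, a0=2.126; τ=−ln(0.6960)/2.126=0.170 → t=3.161 > T=3.11: stop.
Read off G at T=3.11: 24

G at T = 24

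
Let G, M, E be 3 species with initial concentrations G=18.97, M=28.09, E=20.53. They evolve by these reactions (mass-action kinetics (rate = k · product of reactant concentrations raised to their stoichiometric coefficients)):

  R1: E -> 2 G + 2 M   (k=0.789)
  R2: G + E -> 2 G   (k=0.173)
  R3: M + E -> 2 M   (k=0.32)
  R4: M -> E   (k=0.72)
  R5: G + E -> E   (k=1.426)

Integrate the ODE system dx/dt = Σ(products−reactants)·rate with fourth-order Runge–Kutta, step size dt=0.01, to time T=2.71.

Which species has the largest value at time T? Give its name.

RK4 with dt=0.01: 271 steps to T=2.71. Trajectory (selected grid times):
t=0.00: G=18.97 M=28.09 E=20.53
t=0.30: G=2.88 M=45.23 E=2.26
t=0.60: G=1.99 M=45.64 E=2.09
t=0.90: G=1.59 M=45.94 E=2.10
t=1.20: G=1.41 M=46.26 E=2.10
t=1.51: G=1.33 M=46.62 E=2.11
t=1.81: G=1.29 M=46.98 E=2.11
t=2.11: G=1.27 M=47.33 E=2.11
t=2.41: G=1.27 M=47.69 E=2.11
t=2.71: G=1.26 M=48.05 E=2.11
At T=2.71: G=1.26 M=48.05 E=2.11; the largest is M.

Dominant species at T: M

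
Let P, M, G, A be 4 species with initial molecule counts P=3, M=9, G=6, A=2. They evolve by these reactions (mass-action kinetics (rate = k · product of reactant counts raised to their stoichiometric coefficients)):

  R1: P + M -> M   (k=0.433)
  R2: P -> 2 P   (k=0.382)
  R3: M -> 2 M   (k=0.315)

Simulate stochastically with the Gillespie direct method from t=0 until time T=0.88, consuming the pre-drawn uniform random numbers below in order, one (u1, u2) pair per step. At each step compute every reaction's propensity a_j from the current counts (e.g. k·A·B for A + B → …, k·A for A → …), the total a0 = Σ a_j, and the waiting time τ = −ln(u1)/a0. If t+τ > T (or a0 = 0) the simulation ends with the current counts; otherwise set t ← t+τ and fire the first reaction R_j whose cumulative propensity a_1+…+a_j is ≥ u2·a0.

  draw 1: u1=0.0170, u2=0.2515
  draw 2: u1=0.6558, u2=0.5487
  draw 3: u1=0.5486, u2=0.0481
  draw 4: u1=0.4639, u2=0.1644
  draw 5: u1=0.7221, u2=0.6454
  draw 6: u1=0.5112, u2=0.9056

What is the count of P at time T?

P at T = 0

t=0.000: P=3 M=9 G=6 A=2
Draw 1: a1=11.691, a2=1.146, a3=2.835, a0=15.672; τ=−ln(0.0170)/15.672=0.260 → t=0.260; u2·a0=0.2515·15.672=3.942 ≤ a1=11.691 → R1 fires; P=2 M=9 G=6 A=2
Draw 2: a1=7.794, a2=0.764, a3=2.835, a0=11.393; τ=−ln(0.6558)/11.393=0.037 → t=0.297; u2·a0=0.5487·11.393=6.251 ≤ a1=7.794 → R1 fires; P=1 M=9 G=6 A=2
Draw 3: a1=3.897, a2=0.382, a3=2.835, a0=7.114; τ=−ln(0.5486)/7.114=0.084 → t=0.381; u2·a0=0.0481·7.114=0.342 ≤ a1=3.897 → R1 fires; P=0 M=9 G=6 A=2
Draw 4: a1=0.000, a2=0.000, a3=2.835, a0=2.835; τ=−ln(0.4639)/2.835=0.271 → t=0.652; u2·a0=0.1644·2.835=0.466; a1+a2=0.000 < 0.466 ≤ a1+…+a3=2.835 → R3 fires; P=0 M=10 G=6 A=2
Draw 5: a1=0.000, a2=0.000, a3=3.150, a0=3.150; τ=−ln(0.7221)/3.150=0.103 → t=0.756; u2·a0=0.6454·3.150=2.033; a1+a2=0.000 < 2.033 ≤ a1+…+a3=3.150 → R3 fires; P=0 M=11 G=6 A=2
Draw 6: a1=0.000, a2=0.000, a3=3.465, a0=3.465; τ=−ln(0.5112)/3.465=0.194 → t=0.949 > T=0.88: stop.
Read off P at T=0.88: 0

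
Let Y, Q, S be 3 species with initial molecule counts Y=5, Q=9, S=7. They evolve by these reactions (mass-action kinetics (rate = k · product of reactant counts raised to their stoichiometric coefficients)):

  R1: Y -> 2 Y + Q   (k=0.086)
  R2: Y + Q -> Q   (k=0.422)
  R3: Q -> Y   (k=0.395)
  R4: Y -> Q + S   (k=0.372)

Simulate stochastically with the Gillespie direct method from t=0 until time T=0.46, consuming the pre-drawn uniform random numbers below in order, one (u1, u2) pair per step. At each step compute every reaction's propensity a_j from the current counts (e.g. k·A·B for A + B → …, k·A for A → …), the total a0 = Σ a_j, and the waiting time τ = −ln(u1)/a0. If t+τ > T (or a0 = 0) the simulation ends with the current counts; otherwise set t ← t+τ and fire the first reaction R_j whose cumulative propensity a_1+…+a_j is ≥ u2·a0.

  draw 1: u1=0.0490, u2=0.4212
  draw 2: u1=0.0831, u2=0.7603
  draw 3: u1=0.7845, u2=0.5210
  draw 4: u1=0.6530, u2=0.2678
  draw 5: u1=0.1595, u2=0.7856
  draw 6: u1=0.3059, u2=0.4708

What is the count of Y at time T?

t=0.000: Y=5 Q=9 S=7
Draw 1: a1=0.430, a2=18.990, a3=3.555, a4=1.860, a0=24.835; τ=−ln(0.0490)/24.835=0.121 → t=0.121; u2·a0=0.4212·24.835=10.461; a1=0.430 < 10.461 ≤ a1+a2=19.420 → R2 fires; Y=4 Q=9 S=7
Draw 2: a1=0.344, a2=15.192, a3=3.555, a4=1.488, a0=20.579; τ=−ln(0.0831)/20.579=0.121 → t=0.242; u2·a0=0.7603·20.579=15.646; a1+a2=15.536 < 15.646 ≤ a1+…+a3=19.091 → R3 fires; Y=5 Q=8 S=7
Draw 3: a1=0.430, a2=16.880, a3=3.160, a4=1.860, a0=22.330; τ=−ln(0.7845)/22.330=0.011 → t=0.253; u2·a0=0.5210·22.330=11.634; a1=0.430 < 11.634 ≤ a1+a2=17.310 → R2 fires; Y=4 Q=8 S=7
Draw 4: a1=0.344, a2=13.504, a3=3.160, a4=1.488, a0=18.496; τ=−ln(0.6530)/18.496=0.023 → t=0.276; u2·a0=0.2678·18.496=4.953; a1=0.344 < 4.953 ≤ a1+a2=13.848 → R2 fires; Y=3 Q=8 S=7
Draw 5: a1=0.258, a2=10.128, a3=3.160, a4=1.116, a0=14.662; τ=−ln(0.1595)/14.662=0.125 → t=0.401; u2·a0=0.7856·14.662=11.518; a1+a2=10.386 < 11.518 ≤ a1+…+a3=13.546 → R3 fires; Y=4 Q=7 S=7
Draw 6: a1=0.344, a2=11.816, a3=2.765, a4=1.488, a0=16.413; τ=−ln(0.3059)/16.413=0.072 → t=0.474 > T=0.46: stop.
Read off Y at T=0.46: 4

Y at T = 4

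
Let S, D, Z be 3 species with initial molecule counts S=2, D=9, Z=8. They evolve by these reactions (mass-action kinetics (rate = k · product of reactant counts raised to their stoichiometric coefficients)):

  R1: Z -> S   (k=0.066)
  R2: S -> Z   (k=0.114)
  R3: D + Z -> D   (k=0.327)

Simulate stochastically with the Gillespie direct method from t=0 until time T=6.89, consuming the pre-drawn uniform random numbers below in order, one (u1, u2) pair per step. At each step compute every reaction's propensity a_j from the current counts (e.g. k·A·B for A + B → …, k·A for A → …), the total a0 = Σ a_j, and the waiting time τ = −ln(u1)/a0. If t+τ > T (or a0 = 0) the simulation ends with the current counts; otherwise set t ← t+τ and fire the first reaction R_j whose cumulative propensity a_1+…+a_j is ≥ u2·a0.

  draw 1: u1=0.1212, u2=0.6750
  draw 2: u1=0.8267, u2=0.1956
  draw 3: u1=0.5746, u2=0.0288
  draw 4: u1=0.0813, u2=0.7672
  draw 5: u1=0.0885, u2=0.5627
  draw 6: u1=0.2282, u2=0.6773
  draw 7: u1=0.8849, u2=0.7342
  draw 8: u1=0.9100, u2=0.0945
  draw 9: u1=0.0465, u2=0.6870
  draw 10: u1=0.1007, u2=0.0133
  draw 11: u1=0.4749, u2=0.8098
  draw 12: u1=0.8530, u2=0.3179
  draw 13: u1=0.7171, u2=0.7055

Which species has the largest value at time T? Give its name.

Dominant species at T: D

t=0.000: S=2 D=9 Z=8
Draw 1: a1=0.528, a2=0.228, a3=23.544, a0=24.300; τ=−ln(0.1212)/24.300=0.087 → t=0.087; u2·a0=0.6750·24.300=16.402; a1+a2=0.756 < 16.402 ≤ a1+…+a3=24.300 → R3 fires; S=2 D=9 Z=7
Draw 2: a1=0.462, a2=0.228, a3=20.601, a0=21.291; τ=−ln(0.8267)/21.291=0.009 → t=0.096; u2·a0=0.1956·21.291=4.165; a1+a2=0.690 < 4.165 ≤ a1+…+a3=21.291 → R3 fires; S=2 D=9 Z=6
Draw 3: a1=0.396, a2=0.228, a3=17.658, a0=18.282; τ=−ln(0.5746)/18.282=0.030 → t=0.126; u2·a0=0.0288·18.282=0.527; a1=0.396 < 0.527 ≤ a1+a2=0.624 → R2 fires; S=1 D=9 Z=7
Draw 4: a1=0.462, a2=0.114, a3=20.601, a0=21.177; τ=−ln(0.0813)/21.177=0.119 → t=0.245; u2·a0=0.7672·21.177=16.247; a1+a2=0.576 < 16.247 ≤ a1+…+a3=21.177 → R3 fires; S=1 D=9 Z=6
Draw 5: a1=0.396, a2=0.114, a3=17.658, a0=18.168; τ=−ln(0.0885)/18.168=0.133 → t=0.378; u2·a0=0.5627·18.168=10.223; a1+a2=0.510 < 10.223 ≤ a1+…+a3=18.168 → R3 fires; S=1 D=9 Z=5
Draw 6: a1=0.330, a2=0.114, a3=14.715, a0=15.159; τ=−ln(0.2282)/15.159=0.097 → t=0.476; u2·a0=0.6773·15.159=10.267; a1+a2=0.444 < 10.267 ≤ a1+…+a3=15.159 → R3 fires; S=1 D=9 Z=4
Draw 7: a1=0.264, a2=0.114, a3=11.772, a0=12.150; τ=−ln(0.8849)/12.150=0.010 → t=0.486; u2·a0=0.7342·12.150=8.921; a1+a2=0.378 < 8.921 ≤ a1+…+a3=12.150 → R3 fires; S=1 D=9 Z=3
Draw 8: a1=0.198, a2=0.114, a3=8.829, a0=9.141; τ=−ln(0.9100)/9.141=0.010 → t=0.496; u2·a0=0.0945·9.141=0.864; a1+a2=0.312 < 0.864 ≤ a1+…+a3=9.141 → R3 fires; S=1 D=9 Z=2
Draw 9: a1=0.132, a2=0.114, a3=5.886, a0=6.132; τ=−ln(0.0465)/6.132=0.500 → t=0.996; u2·a0=0.6870·6.132=4.213; a1+a2=0.246 < 4.213 ≤ a1+…+a3=6.132 → R3 fires; S=1 D=9 Z=1
Draw 10: a1=0.066, a2=0.114, a3=2.943, a0=3.123; τ=−ln(0.1007)/3.123=0.735 → t=1.731; u2·a0=0.0133·3.123=0.042 ≤ a1=0.066 → R1 fires; S=2 D=9 Z=0
Draw 11: a1=0.000, a2=0.228, a3=0.000, a0=0.228; τ=−ln(0.4749)/0.228=3.266 → t=4.997; u2·a0=0.8098·0.228=0.185; a1=0.000 < 0.185 ≤ a1+a2=0.228 → R2 fires; S=1 D=9 Z=1
Draw 12: a1=0.066, a2=0.114, a3=2.943, a0=3.123; τ=−ln(0.8530)/3.123=0.051 → t=5.048; u2·a0=0.3179·3.123=0.993; a1+a2=0.180 < 0.993 ≤ a1+…+a3=3.123 → R3 fires; S=1 D=9 Z=0
Draw 13: a1=0.000, a2=0.114, a3=0.000, a0=0.114; τ=−ln(0.7171)/0.114=2.917 → t=7.965 > T=6.89: stop.
At T=6.89: S=1 D=9 Z=0; the largest is D.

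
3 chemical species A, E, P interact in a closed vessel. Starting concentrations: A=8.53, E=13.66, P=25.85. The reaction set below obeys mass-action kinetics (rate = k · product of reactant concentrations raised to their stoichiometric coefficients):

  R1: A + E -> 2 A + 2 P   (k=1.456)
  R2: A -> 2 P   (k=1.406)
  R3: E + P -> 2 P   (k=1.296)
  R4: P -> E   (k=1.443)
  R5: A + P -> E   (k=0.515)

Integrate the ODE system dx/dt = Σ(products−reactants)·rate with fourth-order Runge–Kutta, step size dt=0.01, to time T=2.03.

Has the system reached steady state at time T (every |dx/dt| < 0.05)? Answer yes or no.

RK4 with dt=0.01: 203 steps to T=2.03. Trajectory (selected grid times):
t=0.00: A=8.53 E=13.66 P=25.85
t=0.23: A=0.11 E=1.18 P=44.96
t=0.45: A=0.00 E=1.11 P=45.05
t=0.68: A=0.00 E=1.11 P=45.05
t=0.90: A=0.00 E=1.11 P=45.05
t=1.13: A=0.00 E=1.11 P=45.05
t=1.35: A=0.00 E=1.11 P=45.05
t=1.58: A=0.00 E=1.11 P=45.05
t=1.80: A=0.00 E=1.11 P=45.05
t=2.03: A=0.00 E=1.11 P=45.05
Rates at T: R1=0.0000, R2=0.0000, R3=65.0067, R4=65.0067, R5=0.0000
dx/dt at T (Σ net stoichiometry × rate): A=-0.0000, E=+0.0000, P=-0.0000
Largest |dx/dt| is |+0.0000| (E) < 0.05 → steady.

Steady state at T: yes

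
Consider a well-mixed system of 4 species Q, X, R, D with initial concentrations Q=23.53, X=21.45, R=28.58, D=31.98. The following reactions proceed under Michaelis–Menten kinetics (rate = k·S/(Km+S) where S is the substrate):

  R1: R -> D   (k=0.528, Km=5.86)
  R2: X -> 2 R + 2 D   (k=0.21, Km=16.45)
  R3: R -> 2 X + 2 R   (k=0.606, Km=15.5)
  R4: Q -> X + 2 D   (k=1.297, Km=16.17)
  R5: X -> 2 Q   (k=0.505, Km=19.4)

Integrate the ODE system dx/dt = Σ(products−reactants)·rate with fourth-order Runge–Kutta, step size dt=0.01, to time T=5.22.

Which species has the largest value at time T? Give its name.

RK4 with dt=0.01: 522 steps to T=5.22. Trajectory (selected grid times):
t=0.00: Q=23.53 X=21.45 R=28.58 D=31.98
t=0.58: Q=23.39 X=22.13 R=28.69 D=33.26
t=1.16: Q=23.26 X=22.80 R=28.81 D=34.55
t=1.74: Q=23.14 X=23.47 R=28.92 D=35.83
t=2.32: Q=23.02 X=24.14 R=29.04 D=37.11
t=2.90: Q=22.91 X=24.80 R=29.16 D=38.40
t=3.48: Q=22.80 X=25.46 R=29.28 D=39.68
t=4.06: Q=22.69 X=26.12 R=29.41 D=40.96
t=4.64: Q=22.59 X=26.78 R=29.53 D=42.25
t=5.22: Q=22.49 X=27.43 R=29.66 D=43.53
At T=5.22: Q=22.49 X=27.43 R=29.66 D=43.53; the largest is D.

Dominant species at T: D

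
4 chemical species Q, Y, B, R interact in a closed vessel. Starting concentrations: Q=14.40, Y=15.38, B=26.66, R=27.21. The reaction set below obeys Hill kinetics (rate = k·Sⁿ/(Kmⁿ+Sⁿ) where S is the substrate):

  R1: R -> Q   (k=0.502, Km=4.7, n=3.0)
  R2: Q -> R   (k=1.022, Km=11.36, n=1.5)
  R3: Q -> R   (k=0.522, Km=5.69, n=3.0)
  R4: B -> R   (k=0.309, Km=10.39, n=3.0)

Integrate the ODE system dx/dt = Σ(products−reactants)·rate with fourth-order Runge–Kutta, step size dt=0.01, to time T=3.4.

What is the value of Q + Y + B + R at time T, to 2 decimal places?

Value at T = 83.65

Check how each reaction changes W = Q + Y + B + R (weight of products minus weight of reactants):
R1: R -> Q: (1·1) − (1·1) = 1 − 1 = 0
R2: Q -> R: (1·1) − (1·1) = 1 − 1 = 0
R3: Q -> R: (1·1) − (1·1) = 1 − 1 = 0
R4: B -> R: (1·1) − (1·1) = 1 − 1 = 0
Every reaction leaves W unchanged, so W is conserved and no simulation is needed: W(T) = W(0) = 14.40 + 15.38 + 26.66 + 27.21 = 83.65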